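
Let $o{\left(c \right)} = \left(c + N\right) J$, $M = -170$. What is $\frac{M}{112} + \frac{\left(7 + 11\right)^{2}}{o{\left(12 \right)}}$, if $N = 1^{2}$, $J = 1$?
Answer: $\frac{17039}{728} \approx 23.405$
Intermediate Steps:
$N = 1$
$o{\left(c \right)} = 1 + c$ ($o{\left(c \right)} = \left(c + 1\right) 1 = \left(1 + c\right) 1 = 1 + c$)
$\frac{M}{112} + \frac{\left(7 + 11\right)^{2}}{o{\left(12 \right)}} = - \frac{170}{112} + \frac{\left(7 + 11\right)^{2}}{1 + 12} = \left(-170\right) \frac{1}{112} + \frac{18^{2}}{13} = - \frac{85}{56} + 324 \cdot \frac{1}{13} = - \frac{85}{56} + \frac{324}{13} = \frac{17039}{728}$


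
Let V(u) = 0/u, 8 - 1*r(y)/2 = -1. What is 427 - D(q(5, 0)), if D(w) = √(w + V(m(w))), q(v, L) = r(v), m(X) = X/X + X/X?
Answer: 427 - 3*√2 ≈ 422.76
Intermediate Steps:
r(y) = 18 (r(y) = 16 - 2*(-1) = 16 + 2 = 18)
m(X) = 2 (m(X) = 1 + 1 = 2)
q(v, L) = 18
V(u) = 0
D(w) = √w (D(w) = √(w + 0) = √w)
427 - D(q(5, 0)) = 427 - √18 = 427 - 3*√2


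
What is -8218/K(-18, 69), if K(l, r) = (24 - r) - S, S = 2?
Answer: 8218/47 ≈ 174.85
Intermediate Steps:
K(l, r) = 22 - r (K(l, r) = (24 - r) - 1*2 = (24 - r) - 2 = 22 - r)
-8218/K(-18, 69) = -8218/(22 - 1*69) = -8218/(22 - 69) = -8218/(-47) = -8218*(-1/47) = 8218/47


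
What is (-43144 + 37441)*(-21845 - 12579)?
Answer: 196320072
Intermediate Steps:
(-43144 + 37441)*(-21845 - 12579) = -5703*(-34424) = 196320072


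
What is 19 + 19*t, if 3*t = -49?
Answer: -874/3 ≈ -291.33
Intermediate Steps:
t = -49/3 (t = (⅓)*(-49) = -49/3 ≈ -16.333)
19 + 19*t = 19 + 19*(-49/3) = 19 - 931/3 = -874/3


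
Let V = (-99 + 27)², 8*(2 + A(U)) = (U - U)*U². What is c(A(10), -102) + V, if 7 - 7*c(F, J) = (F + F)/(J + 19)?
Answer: 3012481/581 ≈ 5185.0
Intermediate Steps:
A(U) = -2 (A(U) = -2 + ((U - U)*U²)/8 = -2 + (0*U²)/8 = -2 + (⅛)*0 = -2 + 0 = -2)
c(F, J) = 1 - 2*F/(7*(19 + J)) (c(F, J) = 1 - (F + F)/(7*(J + 19)) = 1 - 2*F/(7*(19 + J)))
V = 5184 (V = (-72)² = 5184)
c(A(10), -102) + V = (19 - 102 - 2/7*(-2))/(19 - 102) + 5184 = (19 - 102 + 4/7)/(-83) + 5184 = -1/83*(-577/7) + 5184 = 577/581 + 5184 = 3012481/581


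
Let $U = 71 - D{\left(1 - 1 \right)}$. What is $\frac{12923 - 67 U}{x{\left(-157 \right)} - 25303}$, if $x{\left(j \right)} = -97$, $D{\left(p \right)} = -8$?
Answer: $- \frac{763}{2540} \approx -0.30039$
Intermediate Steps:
$U = 79$ ($U = 71 - -8 = 71 + 8 = 79$)
$\frac{12923 - 67 U}{x{\left(-157 \right)} - 25303} = \frac{12923 - 5293}{-97 - 25303} = \frac{12923 - 5293}{-25400} = 7630 \left(- \frac{1}{25400}\right) = - \frac{763}{2540}$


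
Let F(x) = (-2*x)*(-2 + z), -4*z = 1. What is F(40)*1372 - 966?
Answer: 245994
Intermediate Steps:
z = -¼ (z = -¼*1 = -¼ ≈ -0.25000)
F(x) = 9*x/2 (F(x) = (-2*x)*(-2 - ¼) = -2*x*(-9/4) = 9*x/2)
F(40)*1372 - 966 = ((9/2)*40)*1372 - 966 = 180*1372 - 966 = 246960 - 966 = 245994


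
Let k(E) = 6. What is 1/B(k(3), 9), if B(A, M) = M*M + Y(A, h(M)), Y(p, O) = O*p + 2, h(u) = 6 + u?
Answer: 1/173 ≈ 0.0057803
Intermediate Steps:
Y(p, O) = 2 + O*p
B(A, M) = 2 + M² + A*(6 + M) (B(A, M) = M*M + (2 + (6 + M)*A) = M² + (2 + A*(6 + M)) = 2 + M² + A*(6 + M))
1/B(k(3), 9) = 1/(2 + 9² + 6*(6 + 9)) = 1/(2 + 81 + 6*15) = 1/(2 + 81 + 90) = 1/173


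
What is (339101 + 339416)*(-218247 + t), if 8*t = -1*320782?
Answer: -701165218943/4 ≈ -1.7529e+11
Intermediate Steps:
t = -160391/4 (t = (-1*320782)/8 = (⅛)*(-320782) = -160391/4 ≈ -40098.)
(339101 + 339416)*(-218247 + t) = (339101 + 339416)*(-218247 - 160391/4) = 678517*(-1033379/4) = -701165218943/4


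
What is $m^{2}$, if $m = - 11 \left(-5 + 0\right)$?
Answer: $3025$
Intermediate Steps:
$m = 55$ ($m = \left(-11\right) \left(-5\right) = 55$)
$m^{2} = 55^{2} = 3025$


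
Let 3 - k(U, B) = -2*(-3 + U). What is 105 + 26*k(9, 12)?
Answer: 495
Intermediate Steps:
k(U, B) = -3 + 2*U (k(U, B) = 3 - (-2)*(-3 + U) = 3 - (6 - 2*U) = 3 + (-6 + 2*U) = -3 + 2*U)
105 + 26*k(9, 12) = 105 + 26*(-3 + 2*9) = 105 + 26*(-3 + 18) = 105 + 26*15 = 105 + 390 = 495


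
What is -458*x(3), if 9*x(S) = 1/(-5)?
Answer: 458/45 ≈ 10.178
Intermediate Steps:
x(S) = -1/45 (x(S) = (1/9)/(-5) = (1/9)*(-1/5) = -1/45)
-458*x(3) = -458*(-1/45) = 458/45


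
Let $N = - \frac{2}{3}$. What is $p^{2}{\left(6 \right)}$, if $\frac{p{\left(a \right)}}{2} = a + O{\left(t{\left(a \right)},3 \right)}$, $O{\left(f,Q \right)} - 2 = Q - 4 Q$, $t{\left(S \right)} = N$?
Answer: $4$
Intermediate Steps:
$N = - \frac{2}{3}$ ($N = \left(-2\right) \frac{1}{3} = - \frac{2}{3} \approx -0.66667$)
$t{\left(S \right)} = - \frac{2}{3}$
$O{\left(f,Q \right)} = 2 - 3 Q$ ($O{\left(f,Q \right)} = 2 + \left(Q - 4 Q\right) = 2 - 3 Q$)
$p{\left(a \right)} = -14 + 2 a$ ($p{\left(a \right)} = 2 \left(a + \left(2 - 9\right)\right) = 2 \left(a - 7\right) = 2 \left(-7 + a\right) = -14 + 2 a$)
$p^{2}{\left(6 \right)} = \left(-14 + 2 \cdot 6\right)^{2} = \left(-14 + 12\right)^{2} = \left(-2\right)^{2} = 4$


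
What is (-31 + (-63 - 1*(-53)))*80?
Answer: -3280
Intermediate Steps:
(-31 + (-63 - 1*(-53)))*80 = (-31 + (-63 + 53))*80 = (-31 - 10)*80 = -41*80 = -3280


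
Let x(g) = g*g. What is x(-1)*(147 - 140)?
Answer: 7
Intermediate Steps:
x(g) = g²
x(-1)*(147 - 140) = (-1)²*(147 - 140) = 1*7 = 7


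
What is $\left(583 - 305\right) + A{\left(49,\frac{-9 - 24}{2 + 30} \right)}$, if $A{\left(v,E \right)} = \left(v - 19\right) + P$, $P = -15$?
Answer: $293$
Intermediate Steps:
$A{\left(v,E \right)} = -34 + v$ ($A{\left(v,E \right)} = \left(v - 19\right) - 15 = \left(-19 + v\right) - 15 = -34 + v$)
$\left(583 - 305\right) + A{\left(49,\frac{-9 - 24}{2 + 30} \right)} = \left(583 - 305\right) + \left(-34 + 49\right) = 278 + 15 = 293$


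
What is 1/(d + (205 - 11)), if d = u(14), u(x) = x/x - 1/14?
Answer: 14/2729 ≈ 0.0051301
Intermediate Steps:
u(x) = 13/14 (u(x) = 1 - 1*1/14 = 1 - 1/14 = 13/14)
d = 13/14 ≈ 0.92857
1/(d + (205 - 11)) = 1/(13/14 + (205 - 11)) = 1/(13/14 + 194) = 1/(2729/14) = 14/2729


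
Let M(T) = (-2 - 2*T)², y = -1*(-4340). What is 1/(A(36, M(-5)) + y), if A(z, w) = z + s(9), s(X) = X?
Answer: 1/4385 ≈ 0.00022805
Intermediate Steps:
y = 4340
A(z, w) = 9 + z (A(z, w) = z + 9 = 9 + z)
1/(A(36, M(-5)) + y) = 1/((9 + 36) + 4340) = 1/(45 + 4340) = 1/4385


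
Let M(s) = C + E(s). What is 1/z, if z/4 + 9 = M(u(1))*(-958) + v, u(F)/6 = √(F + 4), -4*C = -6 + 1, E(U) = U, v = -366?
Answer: 629/260359622 - 5748*√5/650899055 ≈ -1.7331e-5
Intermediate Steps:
C = 5/4 (C = -(-6 + 1)/4 = -¼*(-5) = 5/4 ≈ 1.2500)
u(F) = 6*√(4 + F) (u(F) = 6*√(F + 4) = 6*√(4 + F))
M(s) = 5/4 + s
z = -6290 - 22992*√5 (z = -36 + 4*((5/4 + 6*√(4 + 1))*(-958) - 366) = -36 + 4*((5/4 + 6*√5)*(-958) - 366) = -36 + 4*((-2395/2 - 5748*√5) - 366) = -36 + 4*(-3127/2 - 5748*√5) = -36 + (-6254 - 22992*√5) = -6290 - 22992*√5 ≈ -57702.)
1/z = 1/(-6290 - 22992*√5)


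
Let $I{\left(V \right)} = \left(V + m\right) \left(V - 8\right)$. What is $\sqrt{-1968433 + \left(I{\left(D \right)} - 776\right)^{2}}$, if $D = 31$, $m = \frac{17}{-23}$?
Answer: $i \sqrt{1962033} \approx 1400.7 i$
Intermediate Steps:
$m = - \frac{17}{23}$ ($m = 17 \left(- \frac{1}{23}\right) = - \frac{17}{23} \approx -0.73913$)
$I{\left(V \right)} = \left(-8 + V\right) \left(- \frac{17}{23} + V\right)$ ($I{\left(V \right)} = \left(V - \frac{17}{23}\right) \left(V - 8\right) = \left(- \frac{17}{23} + V\right) \left(-8 + V\right) = \left(-8 + V\right) \left(- \frac{17}{23} + V\right)$)
$\sqrt{-1968433 + \left(I{\left(D \right)} - 776\right)^{2}} = \sqrt{-1968433 + \left(\left(\frac{136}{23} + 31^{2} - \frac{6231}{23}\right) - 776\right)^{2}} = \sqrt{-1968433 + \left(\left(\frac{136}{23} + 961 - \frac{6231}{23}\right) - 776\right)^{2}} = \sqrt{-1968433 + \left(696 - 776\right)^{2}} = \sqrt{-1968433 + \left(-80\right)^{2}} = \sqrt{-1968433 + 6400} = \sqrt{-1962033} = i \sqrt{1962033}$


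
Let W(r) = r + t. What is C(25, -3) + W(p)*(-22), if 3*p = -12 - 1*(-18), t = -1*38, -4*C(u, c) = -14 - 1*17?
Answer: 3199/4 ≈ 799.75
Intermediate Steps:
C(u, c) = 31/4 (C(u, c) = -(-14 - 1*17)/4 = -(-14 - 17)/4 = -¼*(-31) = 31/4)
t = -38
p = 2 (p = (-12 - 1*(-18))/3 = (-12 + 18)/3 = (⅓)*6 = 2)
W(r) = -38 + r (W(r) = r - 38 = -38 + r)
C(25, -3) + W(p)*(-22) = 31/4 + (-38 + 2)*(-22) = 31/4 - 36*(-22) = 31/4 + 792 = 3199/4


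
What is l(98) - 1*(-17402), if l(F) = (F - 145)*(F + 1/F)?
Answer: 1253961/98 ≈ 12796.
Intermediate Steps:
l(F) = (-145 + F)*(F + 1/F)
l(98) - 1*(-17402) = (1 + 98² - 145*98 - 145/98) - 1*(-17402) = (1 + 9604 - 14210 - 145*1/98) + 17402 = (1 + 9604 - 14210 - 145/98) + 17402 = -451435/98 + 17402 = 1253961/98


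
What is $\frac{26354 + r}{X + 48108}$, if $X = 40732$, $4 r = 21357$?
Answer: $\frac{126773}{355360} \approx 0.35675$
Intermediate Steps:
$r = \frac{21357}{4}$ ($r = \frac{1}{4} \cdot 21357 = \frac{21357}{4} \approx 5339.3$)
$\frac{26354 + r}{X + 48108} = \frac{26354 + \frac{21357}{4}}{40732 + 48108} = \frac{126773}{4 \cdot 88840} = \frac{126773}{4} \cdot \frac{1}{88840} = \frac{126773}{355360}$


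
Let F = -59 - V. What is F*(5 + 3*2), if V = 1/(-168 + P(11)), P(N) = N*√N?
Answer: -17451709/26893 + 121*√11/26893 ≈ -648.92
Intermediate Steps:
P(N) = N^(3/2)
V = 1/(-168 + 11*√11) (V = 1/(-168 + 11^(3/2)) = 1/(-168 + 11*√11) ≈ -0.0076036)
F = -1586519/26893 + 11*√11/26893 (F = -59 - (-168/26893 - 11*√11/26893) = -59 + (168/26893 + 11*√11/26893) = -1586519/26893 + 11*√11/26893 ≈ -58.992)
F*(5 + 3*2) = (-1586519/26893 + 11*√11/26893)*(5 + 3*2) = (-1586519/26893 + 11*√11/26893)*(5 + 6) = (-1586519/26893 + 11*√11/26893)*11 = -17451709/26893 + 121*√11/26893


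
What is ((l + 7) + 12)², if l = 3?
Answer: 484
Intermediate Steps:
((l + 7) + 12)² = ((3 + 7) + 12)² = (10 + 12)² = 22² = 484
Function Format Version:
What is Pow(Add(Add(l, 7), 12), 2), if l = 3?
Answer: 484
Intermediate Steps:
Pow(Add(Add(l, 7), 12), 2) = Pow(Add(Add(3, 7), 12), 2) = Pow(Add(10, 12), 2) = Pow(22, 2) = 484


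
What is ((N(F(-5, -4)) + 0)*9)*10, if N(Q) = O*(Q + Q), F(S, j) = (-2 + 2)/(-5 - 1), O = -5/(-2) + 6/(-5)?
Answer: 0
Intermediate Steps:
O = 13/10 (O = -5*(-1/2) + 6*(-1/5) = 5/2 - 6/5 = 13/10 ≈ 1.3000)
F(S, j) = 0 (F(S, j) = 0/(-6) = 0*(-1/6) = 0)
N(Q) = 13*Q/5 (N(Q) = 13*(Q + Q)/10 = 13*(2*Q)/10 = 13*Q/5)
((N(F(-5, -4)) + 0)*9)*10 = (((13/5)*0 + 0)*9)*10 = ((0 + 0)*9)*10 = (0*9)*10 = 0*10 = 0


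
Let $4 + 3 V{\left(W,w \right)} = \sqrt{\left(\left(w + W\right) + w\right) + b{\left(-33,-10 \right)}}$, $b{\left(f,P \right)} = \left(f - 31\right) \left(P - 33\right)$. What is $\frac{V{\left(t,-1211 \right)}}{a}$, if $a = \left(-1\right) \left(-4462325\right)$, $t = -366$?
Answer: $- \frac{4}{13386975} + \frac{2 i}{4462325} \approx -2.988 \cdot 10^{-7} + 4.482 \cdot 10^{-7} i$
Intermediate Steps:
$b{\left(f,P \right)} = \left(-33 + P\right) \left(-31 + f\right)$ ($b{\left(f,P \right)} = \left(-31 + f\right) \left(-33 + P\right) = \left(-33 + P\right) \left(-31 + f\right)$)
$V{\left(W,w \right)} = - \frac{4}{3} + \frac{\sqrt{2752 + W + 2 w}}{3}$ ($V{\left(W,w \right)} = - \frac{4}{3} + \frac{\sqrt{\left(\left(w + W\right) + w\right) - -2752}}{3} = - \frac{4}{3} + \frac{\sqrt{\left(\left(W + w\right) + w\right) + \left(1023 + 1089 + 310 + 330\right)}}{3} = - \frac{4}{3} + \frac{\sqrt{\left(W + 2 w\right) + 2752}}{3} = - \frac{4}{3} + \frac{\sqrt{2752 + W + 2 w}}{3}$)
$a = 4462325$
$\frac{V{\left(t,-1211 \right)}}{a} = \frac{- \frac{4}{3} + \frac{\sqrt{2752 - 366 + 2 \left(-1211\right)}}{3}}{4462325} = \left(- \frac{4}{3} + \frac{\sqrt{2752 - 366 - 2422}}{3}\right) \frac{1}{4462325} = \left(- \frac{4}{3} + \frac{\sqrt{-36}}{3}\right) \frac{1}{4462325} = \left(- \frac{4}{3} + \frac{6 i}{3}\right) \frac{1}{4462325} = \left(- \frac{4}{3} + 2 i\right) \frac{1}{4462325} = - \frac{4}{13386975} + \frac{2 i}{4462325}$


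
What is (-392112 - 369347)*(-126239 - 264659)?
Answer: 297652800182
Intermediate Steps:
(-392112 - 369347)*(-126239 - 264659) = -761459*(-390898) = 297652800182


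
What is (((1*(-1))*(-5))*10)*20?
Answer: 1000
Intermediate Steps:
(((1*(-1))*(-5))*10)*20 = (-1*(-5)*10)*20 = (5*10)*20 = 50*20 = 1000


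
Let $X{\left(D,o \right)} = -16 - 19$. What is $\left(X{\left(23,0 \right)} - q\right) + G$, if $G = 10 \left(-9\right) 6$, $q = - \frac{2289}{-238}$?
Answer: $- \frac{19877}{34} \approx -584.62$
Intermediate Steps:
$X{\left(D,o \right)} = -35$ ($X{\left(D,o \right)} = -16 - 19 = -35$)
$q = \frac{327}{34}$ ($q = \left(-2289\right) \left(- \frac{1}{238}\right) = \frac{327}{34} \approx 9.6176$)
$G = -540$ ($G = \left(-90\right) 6 = -540$)
$\left(X{\left(23,0 \right)} - q\right) + G = \left(-35 - \frac{327}{34}\right) - 540 = - \frac{1517}{34} - 540 = - \frac{19877}{34}$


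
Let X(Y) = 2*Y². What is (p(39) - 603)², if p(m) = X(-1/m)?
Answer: 841184299921/2313441 ≈ 3.6361e+5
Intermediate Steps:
p(m) = 2/m² (p(m) = 2*(-1/m)² = 2/m²)
(p(39) - 603)² = (2/39² - 603)² = (2*(1/1521) - 603)² = (2/1521 - 603)² = (-917161/1521)² = 841184299921/2313441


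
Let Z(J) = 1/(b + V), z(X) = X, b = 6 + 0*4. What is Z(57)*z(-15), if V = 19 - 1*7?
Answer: -5/6 ≈ -0.83333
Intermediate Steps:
b = 6 (b = 6 + 0 = 6)
V = 12 (V = 19 - 7 = 12)
Z(J) = 1/18 (Z(J) = 1/(6 + 12) = 1/18)
Z(57)*z(-15) = (1/18)*(-15) = -5/6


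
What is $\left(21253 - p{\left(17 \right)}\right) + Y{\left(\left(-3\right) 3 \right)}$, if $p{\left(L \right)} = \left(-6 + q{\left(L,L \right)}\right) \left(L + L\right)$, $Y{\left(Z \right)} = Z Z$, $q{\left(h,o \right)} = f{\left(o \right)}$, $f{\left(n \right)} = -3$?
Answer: $21640$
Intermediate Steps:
$q{\left(h,o \right)} = -3$
$Y{\left(Z \right)} = Z^{2}$
$p{\left(L \right)} = - 18 L$ ($p{\left(L \right)} = \left(-6 - 3\right) \left(L + L\right) = - 9 \cdot 2 L = - 18 L$)
$\left(21253 - p{\left(17 \right)}\right) + Y{\left(\left(-3\right) 3 \right)} = \left(21253 - \left(-18\right) 17\right) + \left(\left(-3\right) 3\right)^{2} = \left(21253 - -306\right) + \left(-9\right)^{2} = \left(21253 + 306\right) + 81 = 21559 + 81 = 21640$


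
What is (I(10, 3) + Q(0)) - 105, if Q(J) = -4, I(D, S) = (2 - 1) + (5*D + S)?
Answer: -55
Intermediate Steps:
I(D, S) = 1 + S + 5*D (I(D, S) = 1 + (S + 5*D) = 1 + S + 5*D)
(I(10, 3) + Q(0)) - 105 = ((1 + 3 + 5*10) - 4) - 105 = ((1 + 3 + 50) - 4) - 105 = (54 - 4) - 105 = 50 - 105 = -55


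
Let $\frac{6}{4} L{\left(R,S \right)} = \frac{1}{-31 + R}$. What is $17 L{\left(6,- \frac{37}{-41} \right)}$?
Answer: $- \frac{34}{75} \approx -0.45333$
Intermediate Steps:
$L{\left(R,S \right)} = \frac{2}{3 \left(-31 + R\right)}$
$17 L{\left(6,- \frac{37}{-41} \right)} = 17 \frac{2}{3 \left(-31 + 6\right)} = 17 \frac{2}{3 \left(-25\right)} = 17 \cdot \frac{2}{3} \left(- \frac{1}{25}\right) = 17 \left(- \frac{2}{75}\right) = - \frac{34}{75}$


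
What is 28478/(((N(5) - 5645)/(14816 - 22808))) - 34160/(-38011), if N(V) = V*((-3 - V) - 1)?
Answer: 4325676308168/108141295 ≈ 40000.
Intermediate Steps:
N(V) = V*(-4 - V)
28478/(((N(5) - 5645)/(14816 - 22808))) - 34160/(-38011) = 28478/(((-1*5*(4 + 5) - 5645)/(14816 - 22808))) - 34160/(-38011) = 28478/(((-1*5*9 - 5645)/(-7992))) - 34160*(-1/38011) = 28478/(((-45 - 5645)*(-1/7992))) + 34160/38011 = 28478/((-5690*(-1/7992))) + 34160/38011 = 28478/(2845/3996) + 34160/38011 = 28478*(3996/2845) + 34160/38011 = 113798088/2845 + 34160/38011 = 4325676308168/108141295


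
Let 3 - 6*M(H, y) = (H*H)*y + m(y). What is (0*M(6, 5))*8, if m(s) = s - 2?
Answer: 0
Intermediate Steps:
m(s) = -2 + s
M(H, y) = ⅚ - y/6 - y*H²/6 (M(H, y) = ½ - ((H*H)*y + (-2 + y))/6 = ½ - (H²*y + (-2 + y))/6 = ½ - (y*H² + (-2 + y))/6 = ½ - (-2 + y + y*H²)/6 = ½ + (⅓ - y/6 - y*H²/6) = ⅚ - y/6 - y*H²/6)
(0*M(6, 5))*8 = (0*(⅚ - ⅙*5 - ⅙*5*6²))*8 = (0*(⅚ - ⅚ - ⅙*5*36))*8 = (0*(⅚ - ⅚ - 30))*8 = (0*(-30))*8 = 0*8 = 0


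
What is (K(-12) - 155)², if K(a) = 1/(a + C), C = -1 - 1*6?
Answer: 8678916/361 ≈ 24041.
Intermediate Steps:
C = -7 (C = -1 - 6 = -7)
K(a) = 1/(-7 + a) (K(a) = 1/(a - 7) = 1/(-7 + a))
(K(-12) - 155)² = (1/(-7 - 12) - 155)² = (1/(-19) - 155)² = (-1/19 - 155)² = (-2946/19)² = 8678916/361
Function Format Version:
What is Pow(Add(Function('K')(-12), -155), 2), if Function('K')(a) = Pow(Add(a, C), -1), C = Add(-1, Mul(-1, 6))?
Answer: Rational(8678916, 361) ≈ 24041.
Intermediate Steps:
C = -7 (C = Add(-1, -6) = -7)
Function('K')(a) = Pow(Add(-7, a), -1) (Function('K')(a) = Pow(Add(a, -7), -1) = Pow(Add(-7, a), -1))
Pow(Add(Function('K')(-12), -155), 2) = Pow(Add(Pow(Add(-7, -12), -1), -155), 2) = Pow(Add(Pow(-19, -1), -155), 2) = Pow(Add(Rational(-1, 19), -155), 2) = Pow(Rational(-2946, 19), 2) = Rational(8678916, 361)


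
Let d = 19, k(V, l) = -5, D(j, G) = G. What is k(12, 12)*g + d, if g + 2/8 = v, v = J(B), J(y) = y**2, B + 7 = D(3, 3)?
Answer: -239/4 ≈ -59.750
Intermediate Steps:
B = -4 (B = -7 + 3 = -4)
v = 16 (v = (-4)**2 = 16)
g = 63/4 (g = -1/4 + 16 = 63/4 ≈ 15.750)
k(12, 12)*g + d = -5*63/4 + 19 = -315/4 + 19 = -239/4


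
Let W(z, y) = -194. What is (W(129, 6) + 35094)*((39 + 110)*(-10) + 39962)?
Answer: 1342672800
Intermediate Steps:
(W(129, 6) + 35094)*((39 + 110)*(-10) + 39962) = (-194 + 35094)*((39 + 110)*(-10) + 39962) = 34900*(149*(-10) + 39962) = 34900*(-1490 + 39962) = 34900*38472 = 1342672800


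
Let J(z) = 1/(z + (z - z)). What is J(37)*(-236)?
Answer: -236/37 ≈ -6.3784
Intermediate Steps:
J(z) = 1/z (J(z) = 1/(z + 0) = 1/z)
J(37)*(-236) = -236/37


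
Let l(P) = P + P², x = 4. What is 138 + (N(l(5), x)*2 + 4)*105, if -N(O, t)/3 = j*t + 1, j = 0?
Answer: -72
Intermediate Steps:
N(O, t) = -3 (N(O, t) = -3*(0*t + 1) = -3*(0 + 1) = -3*1 = -3)
138 + (N(l(5), x)*2 + 4)*105 = 138 + (-3*2 + 4)*105 = 138 + (-6 + 4)*105 = 138 - 2*105 = 138 - 210 = -72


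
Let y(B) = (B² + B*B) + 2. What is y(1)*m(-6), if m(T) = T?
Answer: -24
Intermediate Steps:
y(B) = 2 + 2*B² (y(B) = (B² + B²) + 2 = 2*B² + 2 = 2 + 2*B²)
y(1)*m(-6) = (2 + 2*1²)*(-6) = (2 + 2*1)*(-6) = (2 + 2)*(-6) = 4*(-6) = -24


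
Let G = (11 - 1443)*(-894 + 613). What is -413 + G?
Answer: 401979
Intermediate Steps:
G = 402392 (G = -1432*(-281) = 402392)
-413 + G = -413 + 402392 = 401979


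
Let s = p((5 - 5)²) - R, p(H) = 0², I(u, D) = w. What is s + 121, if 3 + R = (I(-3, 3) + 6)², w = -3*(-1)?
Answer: 43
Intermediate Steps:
w = 3
I(u, D) = 3
p(H) = 0
R = 78 (R = -3 + (3 + 6)² = -3 + 9² = -3 + 81 = 78)
s = -78 (s = 0 - 1*78 = 0 - 78 = -78)
s + 121 = -78 + 121 = 43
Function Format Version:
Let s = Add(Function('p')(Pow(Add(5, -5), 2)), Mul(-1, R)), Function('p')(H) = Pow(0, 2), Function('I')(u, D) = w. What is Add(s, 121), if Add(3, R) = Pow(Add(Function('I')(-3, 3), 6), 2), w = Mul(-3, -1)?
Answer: 43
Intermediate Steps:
w = 3
Function('I')(u, D) = 3
Function('p')(H) = 0
R = 78 (R = Add(-3, Pow(Add(3, 6), 2)) = Add(-3, Pow(9, 2)) = Add(-3, 81) = 78)
s = -78 (s = Add(0, Mul(-1, 78)) = Add(0, -78) = -78)
Add(s, 121) = Add(-78, 121) = 43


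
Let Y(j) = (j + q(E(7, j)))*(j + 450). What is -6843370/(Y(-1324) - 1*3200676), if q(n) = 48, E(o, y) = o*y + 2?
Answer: 3421685/1042726 ≈ 3.2815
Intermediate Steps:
E(o, y) = 2 + o*y
Y(j) = (48 + j)*(450 + j) (Y(j) = (j + 48)*(j + 450) = (48 + j)*(450 + j))
-6843370/(Y(-1324) - 1*3200676) = -6843370/((21600 + (-1324)² + 498*(-1324)) - 1*3200676) = -6843370/((21600 + 1752976 - 659352) - 3200676) = -6843370/(1115224 - 3200676) = -6843370/(-2085452) = -6843370*(-1/2085452) = 3421685/1042726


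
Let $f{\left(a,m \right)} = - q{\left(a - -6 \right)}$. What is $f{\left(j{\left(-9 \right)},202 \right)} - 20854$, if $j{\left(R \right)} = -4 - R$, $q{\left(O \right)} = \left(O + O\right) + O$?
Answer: $-20887$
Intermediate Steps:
$q{\left(O \right)} = 3 O$ ($q{\left(O \right)} = 2 O + O = 3 O$)
$f{\left(a,m \right)} = -18 - 3 a$ ($f{\left(a,m \right)} = - 3 \left(a - -6\right) = - 3 \left(a + 6\right) = - 3 \left(6 + a\right) = - (18 + 3 a) = -18 - 3 a$)
$f{\left(j{\left(-9 \right)},202 \right)} - 20854 = \left(-18 - 3 \left(-4 - -9\right)\right) - 20854 = \left(-18 - 3 \left(-4 + 9\right)\right) - 20854 = \left(-18 - 15\right) - 20854 = -33 - 20854 = -20887$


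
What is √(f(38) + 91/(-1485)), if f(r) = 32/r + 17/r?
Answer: √434554890/18810 ≈ 1.1082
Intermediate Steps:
f(r) = 49/r
√(f(38) + 91/(-1485)) = √(49/38 + 91/(-1485)) = √(49*(1/38) + 91*(-1/1485)) = √(49/38 - 91/1485) = √(69307/56430) = √434554890/18810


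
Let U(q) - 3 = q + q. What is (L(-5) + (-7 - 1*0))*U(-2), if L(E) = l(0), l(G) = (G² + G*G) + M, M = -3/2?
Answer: 17/2 ≈ 8.5000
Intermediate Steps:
M = -3/2 (M = -3*½ = -3/2 ≈ -1.5000)
l(G) = -3/2 + 2*G² (l(G) = (G² + G*G) - 3/2 = (G² + G²) - 3/2 = 2*G² - 3/2 = -3/2 + 2*G²)
L(E) = -3/2 (L(E) = -3/2 + 2*0² = -3/2 + 2*0 = -3/2 + 0 = -3/2)
U(q) = 3 + 2*q (U(q) = 3 + (q + q) = 3 + 2*q)
(L(-5) + (-7 - 1*0))*U(-2) = (-3/2 + (-7 - 1*0))*(3 + 2*(-2)) = (-3/2 + (-7 + 0))*(3 - 4) = (-3/2 - 7)*(-1) = -17/2*(-1) = 17/2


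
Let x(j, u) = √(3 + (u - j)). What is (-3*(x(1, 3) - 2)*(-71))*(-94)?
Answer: 40044 - 20022*√5 ≈ -4726.6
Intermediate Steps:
x(j, u) = √(3 + u - j)
(-3*(x(1, 3) - 2)*(-71))*(-94) = (-3*(√(3 + 3 - 1*1) - 2)*(-71))*(-94) = (-3*(√(3 + 3 - 1) - 2)*(-71))*(-94) = (-3*(√5 - 2)*(-71))*(-94) = (-3*(-2 + √5)*(-71))*(-94) = ((6 - 3*√5)*(-71))*(-94) = (-426 + 213*√5)*(-94) = 40044 - 20022*√5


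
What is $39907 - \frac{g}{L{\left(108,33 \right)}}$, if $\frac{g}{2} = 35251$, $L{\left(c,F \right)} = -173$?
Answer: $\frac{6974413}{173} \approx 40315.0$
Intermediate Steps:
$g = 70502$ ($g = 2 \cdot 35251 = 70502$)
$39907 - \frac{g}{L{\left(108,33 \right)}} = 39907 - \frac{70502}{-173} = 39907 - 70502 \left(- \frac{1}{173}\right) = 39907 - - \frac{70502}{173} = 39907 + \frac{70502}{173} = \frac{6974413}{173}$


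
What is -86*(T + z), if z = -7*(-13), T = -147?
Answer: 4816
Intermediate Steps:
z = 91
-86*(T + z) = -86*(-147 + 91) = -86*(-56) = 4816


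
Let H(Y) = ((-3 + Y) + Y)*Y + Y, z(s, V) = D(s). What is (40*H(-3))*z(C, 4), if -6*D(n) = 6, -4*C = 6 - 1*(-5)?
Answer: -960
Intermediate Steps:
C = -11/4 (C = -(6 - 1*(-5))/4 = -(6 + 5)/4 = -¼*11 = -11/4 ≈ -2.7500)
D(n) = -1 (D(n) = -⅙*6 = -1)
z(s, V) = -1
H(Y) = Y + Y*(-3 + 2*Y) (H(Y) = (-3 + 2*Y)*Y + Y = Y*(-3 + 2*Y) + Y = Y + Y*(-3 + 2*Y))
(40*H(-3))*z(C, 4) = (40*(2*(-3)*(-1 - 3)))*(-1) = (40*(2*(-3)*(-4)))*(-1) = (40*24)*(-1) = 960*(-1) = -960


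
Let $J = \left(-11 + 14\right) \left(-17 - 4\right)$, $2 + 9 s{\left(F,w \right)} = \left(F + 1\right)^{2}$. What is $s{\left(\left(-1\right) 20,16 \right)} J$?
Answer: $-2513$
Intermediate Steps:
$s{\left(F,w \right)} = - \frac{2}{9} + \frac{\left(1 + F\right)^{2}}{9}$ ($s{\left(F,w \right)} = - \frac{2}{9} + \frac{\left(F + 1\right)^{2}}{9} = - \frac{2}{9} + \frac{\left(1 + F\right)^{2}}{9}$)
$J = -63$ ($J = 3 \left(-21\right) = -63$)
$s{\left(\left(-1\right) 20,16 \right)} J = \left(- \frac{2}{9} + \frac{\left(1 - 20\right)^{2}}{9}\right) \left(-63\right) = \left(- \frac{2}{9} + \frac{\left(-19\right)^{2}}{9}\right) \left(-63\right) = \left(- \frac{2}{9} + \frac{1}{9} \cdot 361\right) \left(-63\right) = \left(- \frac{2}{9} + \frac{361}{9}\right) \left(-63\right) = \frac{359}{9} \left(-63\right) = -2513$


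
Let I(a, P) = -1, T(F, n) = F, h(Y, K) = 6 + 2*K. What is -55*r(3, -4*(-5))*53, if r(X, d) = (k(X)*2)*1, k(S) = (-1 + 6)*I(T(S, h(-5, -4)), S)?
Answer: 29150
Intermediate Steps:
k(S) = -5 (k(S) = (-1 + 6)*(-1) = 5*(-1) = -5)
r(X, d) = -10 (r(X, d) = -5*2*1 = -10*1 = -10)
-55*r(3, -4*(-5))*53 = -55*(-10)*53 = 550*53 = 29150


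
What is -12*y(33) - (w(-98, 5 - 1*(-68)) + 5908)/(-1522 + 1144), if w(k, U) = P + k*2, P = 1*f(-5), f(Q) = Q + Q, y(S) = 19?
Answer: -40241/189 ≈ -212.92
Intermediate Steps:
f(Q) = 2*Q
P = -10 (P = 1*(2*(-5)) = 1*(-10) = -10)
w(k, U) = -10 + 2*k (w(k, U) = -10 + k*2 = -10 + 2*k)
-12*y(33) - (w(-98, 5 - 1*(-68)) + 5908)/(-1522 + 1144) = -12*19 - ((-10 + 2*(-98)) + 5908)/(-1522 + 1144) = -228 - ((-10 - 196) + 5908)/(-378) = -228 - (-206 + 5908)*(-1)/378 = -228 - 5702*(-1)/378 = -228 - 1*(-2851/189) = -228 + 2851/189 = -40241/189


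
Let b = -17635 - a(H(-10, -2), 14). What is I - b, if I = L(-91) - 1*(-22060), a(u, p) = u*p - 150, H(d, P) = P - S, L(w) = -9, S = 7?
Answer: 39410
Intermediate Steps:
H(d, P) = -7 + P (H(d, P) = P - 1*7 = P - 7 = -7 + P)
a(u, p) = -150 + p*u (a(u, p) = p*u - 150 = -150 + p*u)
I = 22051 (I = -9 - 1*(-22060) = -9 + 22060 = 22051)
b = -17359 (b = -17635 - (-150 + 14*(-7 - 2)) = -17635 - (-150 + 14*(-9)) = -17635 - (-150 - 126) = -17635 - 1*(-276) = -17635 + 276 = -17359)
I - b = 22051 - 1*(-17359) = 22051 + 17359 = 39410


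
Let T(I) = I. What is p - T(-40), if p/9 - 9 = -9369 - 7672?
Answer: -153248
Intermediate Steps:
p = -153288 (p = 81 + 9*(-9369 - 7672) = 81 + 9*(-17041) = 81 - 153369 = -153288)
p - T(-40) = -153288 - 1*(-40) = -153288 + 40 = -153248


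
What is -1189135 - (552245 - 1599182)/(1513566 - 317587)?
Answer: -1422179441228/1195979 ≈ -1.1891e+6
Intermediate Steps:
-1189135 - (552245 - 1599182)/(1513566 - 317587) = -1189135 - (-1046937)/1195979 = -1189135 - 1*(-1046937/1195979) = -1189135 + 1046937/1195979 = -1422179441228/1195979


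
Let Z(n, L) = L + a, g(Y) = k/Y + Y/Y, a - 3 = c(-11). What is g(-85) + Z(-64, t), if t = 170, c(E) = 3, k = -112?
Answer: 15157/85 ≈ 178.32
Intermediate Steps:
a = 6 (a = 3 + 3 = 6)
g(Y) = 1 - 112/Y (g(Y) = -112/Y + Y/Y = -112/Y + 1 = 1 - 112/Y)
Z(n, L) = 6 + L (Z(n, L) = L + 6 = 6 + L)
g(-85) + Z(-64, t) = (-112 - 85)/(-85) + (6 + 170) = -1/85*(-197) + 176 = 197/85 + 176 = 15157/85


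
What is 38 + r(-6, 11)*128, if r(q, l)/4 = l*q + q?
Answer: -36826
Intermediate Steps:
r(q, l) = 4*q + 4*l*q (r(q, l) = 4*(l*q + q) = 4*(q + l*q) = 4*q + 4*l*q)
38 + r(-6, 11)*128 = 38 + (4*(-6)*(1 + 11))*128 = 38 + (4*(-6)*12)*128 = 38 - 288*128 = 38 - 36864 = -36826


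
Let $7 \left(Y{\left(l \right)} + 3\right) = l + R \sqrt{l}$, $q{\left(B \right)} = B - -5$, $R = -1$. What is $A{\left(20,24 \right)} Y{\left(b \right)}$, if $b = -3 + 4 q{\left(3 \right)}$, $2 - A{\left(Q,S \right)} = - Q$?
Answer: $\frac{176}{7} - \frac{22 \sqrt{29}}{7} \approx 8.218$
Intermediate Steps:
$q{\left(B \right)} = 5 + B$ ($q{\left(B \right)} = B + 5 = 5 + B$)
$A{\left(Q,S \right)} = 2 + Q$ ($A{\left(Q,S \right)} = 2 - - Q = 2 + Q$)
$b = 29$ ($b = -3 + 4 \left(5 + 3\right) = -3 + 4 \cdot 8 = -3 + 32 = 29$)
$Y{\left(l \right)} = -3 - \frac{\sqrt{l}}{7} + \frac{l}{7}$ ($Y{\left(l \right)} = -3 + \frac{l - \sqrt{l}}{7} = -3 - \left(- \frac{l}{7} + \frac{\sqrt{l}}{7}\right) = -3 - \frac{\sqrt{l}}{7} + \frac{l}{7}$)
$A{\left(20,24 \right)} Y{\left(b \right)} = \left(2 + 20\right) \left(-3 - \frac{\sqrt{29}}{7} + \frac{1}{7} \cdot 29\right) = 22 \left(-3 - \frac{\sqrt{29}}{7} + \frac{29}{7}\right) = 22 \left(\frac{8}{7} - \frac{\sqrt{29}}{7}\right) = \frac{176}{7} - \frac{22 \sqrt{29}}{7}$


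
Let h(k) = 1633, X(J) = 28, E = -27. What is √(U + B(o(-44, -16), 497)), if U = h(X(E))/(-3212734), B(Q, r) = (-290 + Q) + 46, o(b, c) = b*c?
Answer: 3*√10766345217218/458962 ≈ 21.448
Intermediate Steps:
B(Q, r) = -244 + Q
U = -1633/3212734 (U = 1633/(-3212734) = 1633*(-1/3212734) = -1633/3212734 ≈ -0.00050829)
√(U + B(o(-44, -16), 497)) = √(-1633/3212734 + (-244 - 44*(-16))) = √(-1633/3212734 + (-244 + 704)) = √(-1633/3212734 + 460) = √(1477856007/3212734) = 3*√10766345217218/458962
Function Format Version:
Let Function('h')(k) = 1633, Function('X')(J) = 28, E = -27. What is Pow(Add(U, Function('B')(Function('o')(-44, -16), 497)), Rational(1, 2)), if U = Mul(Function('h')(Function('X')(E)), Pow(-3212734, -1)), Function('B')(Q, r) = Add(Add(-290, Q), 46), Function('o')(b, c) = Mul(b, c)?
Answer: Mul(Rational(3, 458962), Pow(10766345217218, Rational(1, 2))) ≈ 21.448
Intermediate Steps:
Function('B')(Q, r) = Add(-244, Q)
U = Rational(-1633, 3212734) (U = Mul(1633, Pow(-3212734, -1)) = Mul(1633, Rational(-1, 3212734)) = Rational(-1633, 3212734) ≈ -0.00050829)
Pow(Add(U, Function('B')(Function('o')(-44, -16), 497)), Rational(1, 2)) = Pow(Add(Rational(-1633, 3212734), Add(-244, Mul(-44, -16))), Rational(1, 2)) = Pow(Add(Rational(-1633, 3212734), Add(-244, 704)), Rational(1, 2)) = Pow(Add(Rational(-1633, 3212734), 460), Rational(1, 2)) = Pow(Rational(1477856007, 3212734), Rational(1, 2)) = Mul(Rational(3, 458962), Pow(10766345217218, Rational(1, 2)))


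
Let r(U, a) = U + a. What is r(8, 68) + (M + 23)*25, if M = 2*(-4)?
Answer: 451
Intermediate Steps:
M = -8
r(8, 68) + (M + 23)*25 = (8 + 68) + (-8 + 23)*25 = 76 + 15*25 = 76 + 375 = 451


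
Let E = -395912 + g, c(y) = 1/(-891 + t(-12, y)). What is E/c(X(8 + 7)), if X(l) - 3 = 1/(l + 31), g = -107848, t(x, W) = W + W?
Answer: 10253531040/23 ≈ 4.4581e+8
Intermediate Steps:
t(x, W) = 2*W
X(l) = 3 + 1/(31 + l) (X(l) = 3 + 1/(l + 31) = 3 + 1/(31 + l))
c(y) = 1/(-891 + 2*y)
E = -503760 (E = -395912 - 107848 = -503760)
E/c(X(8 + 7)) = -(-448850160 + 1007520*(94 + 3*(8 + 7))/(31 + (8 + 7))) = -(-448850160 + 1007520*(94 + 3*15)/(31 + 15)) = -503760/(1/(-891 + 2*((94 + 45)/46))) = -503760/(1/(-891 + 2*((1/46)*139))) = -503760/(1/(-891 + 2*(139/46))) = -503760/(1/(-891 + 139/23)) = -503760/(1/(-20354/23)) = -503760/(-23/20354) = -503760*(-20354/23) = 10253531040/23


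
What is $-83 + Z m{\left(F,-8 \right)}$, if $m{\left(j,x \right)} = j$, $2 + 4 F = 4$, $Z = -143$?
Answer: $- \frac{309}{2} \approx -154.5$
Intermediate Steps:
$F = \frac{1}{2}$ ($F = - \frac{1}{2} + \frac{1}{4} \cdot 4 = - \frac{1}{2} + 1 = \frac{1}{2} \approx 0.5$)
$-83 + Z m{\left(F,-8 \right)} = -83 - \frac{143}{2} = - \frac{309}{2}$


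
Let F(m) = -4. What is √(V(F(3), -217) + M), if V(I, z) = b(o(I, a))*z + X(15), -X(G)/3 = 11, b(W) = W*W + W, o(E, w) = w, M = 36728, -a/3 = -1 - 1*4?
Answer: I*√15385 ≈ 124.04*I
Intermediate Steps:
a = 15 (a = -3*(-1 - 1*4) = -3*(-1 - 4) = -3*(-5) = 15)
b(W) = W + W² (b(W) = W² + W = W + W²)
X(G) = -33 (X(G) = -3*11 = -33)
V(I, z) = -33 + 240*z (V(I, z) = (15*(1 + 15))*z - 33 = (15*16)*z - 33 = 240*z - 33 = -33 + 240*z)
√(V(F(3), -217) + M) = √((-33 + 240*(-217)) + 36728) = √((-33 - 52080) + 36728) = √(-52113 + 36728) = √(-15385) = I*√15385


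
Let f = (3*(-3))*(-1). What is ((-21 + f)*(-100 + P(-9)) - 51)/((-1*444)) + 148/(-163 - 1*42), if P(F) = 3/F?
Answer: -302077/91020 ≈ -3.3188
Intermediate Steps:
f = 9 (f = -9*(-1) = 9)
((-21 + f)*(-100 + P(-9)) - 51)/((-1*444)) + 148/(-163 - 1*42) = ((-21 + 9)*(-100 + 3/(-9)) - 51)/((-1*444)) + 148/(-163 - 1*42) = (-12*(-100 + 3*(-⅑)) - 51)/(-444) + 148/(-163 - 42) = (-12*(-100 - ⅓) - 51)*(-1/444) + 148/(-205) = (-12*(-301/3) - 51)*(-1/444) + 148*(-1/205) = (1204 - 51)*(-1/444) - 148/205 = 1153*(-1/444) - 148/205 = -1153/444 - 148/205 = -302077/91020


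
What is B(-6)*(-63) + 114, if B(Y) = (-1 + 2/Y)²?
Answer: 2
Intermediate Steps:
B(-6)*(-63) + 114 = ((-2 - 6)²/(-6)²)*(-63) + 114 = ((1/36)*(-8)²)*(-63) + 114 = ((1/36)*64)*(-63) + 114 = (16/9)*(-63) + 114 = -112 + 114 = 2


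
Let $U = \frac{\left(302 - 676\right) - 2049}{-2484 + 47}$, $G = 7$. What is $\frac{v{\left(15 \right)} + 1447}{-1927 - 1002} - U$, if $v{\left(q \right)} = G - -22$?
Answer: $- \frac{10693979}{7137973} \approx -1.4982$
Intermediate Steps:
$v{\left(q \right)} = 29$ ($v{\left(q \right)} = 7 - -22 = 7 + 22 = 29$)
$U = \frac{2423}{2437}$ ($U = \frac{-374 - 2049}{-2437} = \left(-2423\right) \left(- \frac{1}{2437}\right) = \frac{2423}{2437} \approx 0.99426$)
$\frac{v{\left(15 \right)} + 1447}{-1927 - 1002} - U = \frac{29 + 1447}{-1927 - 1002} - \frac{2423}{2437} = \frac{1476}{-2929} - \frac{2423}{2437} = 1476 \left(- \frac{1}{2929}\right) - \frac{2423}{2437} = - \frac{1476}{2929} - \frac{2423}{2437} = - \frac{10693979}{7137973}$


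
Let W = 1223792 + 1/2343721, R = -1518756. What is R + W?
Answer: -691313321043/2343721 ≈ -2.9496e+5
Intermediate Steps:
W = 2868227010033/2343721 (W = 1223792 + 1/2343721 = 2868227010033/2343721 ≈ 1.2238e+6)
R + W = -1518756 + 2868227010033/2343721 = -691313321043/2343721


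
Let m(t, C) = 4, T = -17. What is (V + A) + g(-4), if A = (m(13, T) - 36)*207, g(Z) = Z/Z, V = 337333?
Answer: 330710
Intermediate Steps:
g(Z) = 1
A = -6624 (A = (4 - 36)*207 = -32*207 = -6624)
(V + A) + g(-4) = (337333 - 6624) + 1 = 330709 + 1 = 330710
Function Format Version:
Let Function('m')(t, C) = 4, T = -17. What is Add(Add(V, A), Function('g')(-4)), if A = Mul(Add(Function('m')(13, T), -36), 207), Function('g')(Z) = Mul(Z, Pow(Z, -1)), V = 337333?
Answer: 330710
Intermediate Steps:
Function('g')(Z) = 1
A = -6624 (A = Mul(Add(4, -36), 207) = Mul(-32, 207) = -6624)
Add(Add(V, A), Function('g')(-4)) = Add(Add(337333, -6624), 1) = Add(330709, 1) = 330710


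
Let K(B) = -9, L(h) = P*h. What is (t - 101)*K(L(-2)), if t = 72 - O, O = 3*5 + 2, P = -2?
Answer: 414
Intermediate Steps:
L(h) = -2*h
O = 17 (O = 15 + 2 = 17)
t = 55 (t = 72 - 1*17 = 72 - 17 = 55)
(t - 101)*K(L(-2)) = (55 - 101)*(-9) = -46*(-9) = 414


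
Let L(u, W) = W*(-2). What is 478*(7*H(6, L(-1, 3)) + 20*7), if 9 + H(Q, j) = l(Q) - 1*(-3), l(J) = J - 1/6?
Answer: 199087/3 ≈ 66362.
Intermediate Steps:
l(J) = -1/6 + J (l(J) = J - 1*1/6 = J - 1/6 = -1/6 + J)
L(u, W) = -2*W
H(Q, j) = -37/6 + Q (H(Q, j) = -9 + ((-1/6 + Q) - 1*(-3)) = -9 + ((-1/6 + Q) + 3) = -9 + (17/6 + Q) = -37/6 + Q)
478*(7*H(6, L(-1, 3)) + 20*7) = 478*(7*(-37/6 + 6) + 20*7) = 478*(7*(-1/6) + 140) = 478*(-7/6 + 140) = 478*(833/6) = 199087/3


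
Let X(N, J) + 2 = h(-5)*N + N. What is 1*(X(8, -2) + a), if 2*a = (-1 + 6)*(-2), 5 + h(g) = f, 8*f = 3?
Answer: -36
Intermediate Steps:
f = 3/8 (f = (⅛)*3 = 3/8 ≈ 0.37500)
h(g) = -37/8 (h(g) = -5 + 3/8 = -37/8)
a = -5 (a = ((-1 + 6)*(-2))/2 = (5*(-2))/2 = (½)*(-10) = -5)
X(N, J) = -2 - 29*N/8 (X(N, J) = -2 + (-37*N/8 + N) = -2 - 29*N/8)
1*(X(8, -2) + a) = 1*((-2 - 29/8*8) - 5) = 1*((-2 - 29) - 5) = 1*(-31 - 5) = 1*(-36) = -36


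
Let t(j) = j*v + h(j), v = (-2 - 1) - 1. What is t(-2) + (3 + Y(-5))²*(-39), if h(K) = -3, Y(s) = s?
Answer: -151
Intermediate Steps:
v = -4 (v = -3 - 1 = -4)
t(j) = -3 - 4*j (t(j) = j*(-4) - 3 = -4*j - 3 = -3 - 4*j)
t(-2) + (3 + Y(-5))²*(-39) = (-3 - 4*(-2)) + (3 - 5)²*(-39) = (-3 + 8) + (-2)²*(-39) = 5 + 4*(-39) = 5 - 156 = -151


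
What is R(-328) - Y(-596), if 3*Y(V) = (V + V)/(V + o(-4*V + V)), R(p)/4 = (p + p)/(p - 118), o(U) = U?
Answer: 4159/669 ≈ 6.2167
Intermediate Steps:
R(p) = 8*p/(-118 + p) (R(p) = 4*((p + p)/(p - 118)) = 4*((2*p)/(-118 + p)) = 4*(2*p/(-118 + p)) = 8*p/(-118 + p))
Y(V) = -1/3 (Y(V) = ((V + V)/(V + (-4*V + V)))/3 = ((2*V)/(V - 3*V))/3 = ((2*V)/((-2*V)))/3 = ((2*V)*(-1/(2*V)))/3 = (1/3)*(-1) = -1/3)
R(-328) - Y(-596) = 8*(-328)/(-118 - 328) - 1*(-1/3) = 8*(-328)/(-446) + 1/3 = 8*(-328)*(-1/446) + 1/3 = 1312/223 + 1/3 = 4159/669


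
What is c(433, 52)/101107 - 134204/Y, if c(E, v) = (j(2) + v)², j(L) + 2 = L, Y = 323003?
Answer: -12695563716/32657864321 ≈ -0.38874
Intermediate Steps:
j(L) = -2 + L
c(E, v) = v² (c(E, v) = ((-2 + 2) + v)² = (0 + v)² = v²)
c(433, 52)/101107 - 134204/Y = 52²/101107 - 134204/323003 = 2704*(1/101107) - 134204*1/323003 = 2704/101107 - 134204/323003 = -12695563716/32657864321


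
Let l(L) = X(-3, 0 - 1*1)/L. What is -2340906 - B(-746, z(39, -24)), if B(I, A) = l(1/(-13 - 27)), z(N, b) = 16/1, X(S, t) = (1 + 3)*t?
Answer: -2341066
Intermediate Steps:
X(S, t) = 4*t
l(L) = -4/L (l(L) = (4*(0 - 1*1))/L = (4*(0 - 1))/L = (4*(-1))/L = -4/L)
z(N, b) = 16 (z(N, b) = 16*1 = 16)
B(I, A) = 160 (B(I, A) = -4/(1/(-13 - 27)) = -4/(1/(-40)) = -4/(-1/40) = -4*(-40) = 160)
-2340906 - B(-746, z(39, -24)) = -2340906 - 1*160 = -2340906 - 160 = -2341066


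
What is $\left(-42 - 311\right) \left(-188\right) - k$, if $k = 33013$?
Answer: $33351$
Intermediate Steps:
$\left(-42 - 311\right) \left(-188\right) - k = \left(-42 - 311\right) \left(-188\right) - 33013 = \left(-353\right) \left(-188\right) - 33013 = 66364 - 33013 = 33351$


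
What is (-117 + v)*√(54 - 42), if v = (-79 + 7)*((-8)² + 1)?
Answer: -9594*√3 ≈ -16617.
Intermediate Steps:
v = -4680 (v = -72*(64 + 1) = -72*65 = -4680)
(-117 + v)*√(54 - 42) = (-117 - 4680)*√(54 - 42) = -9594*√3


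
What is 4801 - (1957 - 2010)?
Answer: 4854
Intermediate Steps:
4801 - (1957 - 2010) = 4801 - 1*(-53) = 4801 + 53 = 4854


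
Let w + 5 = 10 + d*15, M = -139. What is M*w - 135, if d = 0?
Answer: -830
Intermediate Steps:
w = 5 (w = -5 + (10 + 0*15) = -5 + (10 + 0) = -5 + 10 = 5)
M*w - 135 = -139*5 - 135 = -695 - 135 = -830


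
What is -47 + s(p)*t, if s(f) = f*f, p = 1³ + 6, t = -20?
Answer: -1027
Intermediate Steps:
p = 7 (p = 1 + 6 = 7)
s(f) = f²
-47 + s(p)*t = -47 + 7²*(-20) = -47 + 49*(-20) = -47 - 980 = -1027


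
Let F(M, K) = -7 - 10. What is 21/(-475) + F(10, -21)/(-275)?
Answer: 92/5225 ≈ 0.017608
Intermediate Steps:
F(M, K) = -17
21/(-475) + F(10, -21)/(-275) = 21/(-475) - 17/(-275) = 21*(-1/475) - 17*(-1/275) = -21/475 + 17/275 = 92/5225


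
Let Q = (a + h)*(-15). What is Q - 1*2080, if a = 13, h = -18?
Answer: -2005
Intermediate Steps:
Q = 75 (Q = (13 - 18)*(-15) = -5*(-15) = 75)
Q - 1*2080 = 75 - 1*2080 = 75 - 2080 = -2005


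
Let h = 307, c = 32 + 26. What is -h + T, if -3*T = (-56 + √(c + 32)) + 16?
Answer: -881/3 - √10 ≈ -296.83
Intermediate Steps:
c = 58
T = 40/3 - √10 (T = -((-56 + √(58 + 32)) + 16)/3 = -((-56 + √90) + 16)/3 = -((-56 + 3*√10) + 16)/3 = -(-40 + 3*√10)/3 = 40/3 - √10 ≈ 10.171)
-h + T = -1*307 + (40/3 - √10) = -307 + (40/3 - √10) = -881/3 - √10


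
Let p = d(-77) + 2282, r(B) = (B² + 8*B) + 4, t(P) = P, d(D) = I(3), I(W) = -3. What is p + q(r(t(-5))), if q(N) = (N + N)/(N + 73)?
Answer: 70638/31 ≈ 2278.6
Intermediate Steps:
d(D) = -3
r(B) = 4 + B² + 8*B
p = 2279 (p = -3 + 2282 = 2279)
q(N) = 2*N/(73 + N) (q(N) = (2*N)/(73 + N) = 2*N/(73 + N))
p + q(r(t(-5))) = 2279 + 2*(4 + (-5)² + 8*(-5))/(73 + (4 + (-5)² + 8*(-5))) = 2279 + 2*(4 + 25 - 40)/(73 + (4 + 25 - 40)) = 2279 + 2*(-11)/(73 - 11) = 2279 + 2*(-11)/62 = 2279 + 2*(-11)*(1/62) = 2279 - 11/31 = 70638/31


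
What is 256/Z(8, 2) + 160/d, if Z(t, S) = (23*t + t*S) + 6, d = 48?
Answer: 1414/309 ≈ 4.5760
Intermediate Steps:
Z(t, S) = 6 + 23*t + S*t (Z(t, S) = (23*t + S*t) + 6 = 6 + 23*t + S*t)
256/Z(8, 2) + 160/d = 256/(6 + 23*8 + 2*8) + 160/48 = 256/(6 + 184 + 16) + 160*(1/48) = 256/206 + 10/3 = 256*(1/206) + 10/3 = 128/103 + 10/3 = 1414/309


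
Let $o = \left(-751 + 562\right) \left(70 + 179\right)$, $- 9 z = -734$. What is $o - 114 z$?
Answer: $- \frac{169075}{3} \approx -56358.0$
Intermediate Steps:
$z = \frac{734}{9}$ ($z = \left(- \frac{1}{9}\right) \left(-734\right) = \frac{734}{9} \approx 81.556$)
$o = -47061$ ($o = \left(-189\right) 249 = -47061$)
$o - 114 z = -47061 - \frac{27892}{3} = - \frac{169075}{3}$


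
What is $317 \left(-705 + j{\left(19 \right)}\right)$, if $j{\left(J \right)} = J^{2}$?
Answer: $-109048$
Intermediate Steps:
$317 \left(-705 + j{\left(19 \right)}\right) = 317 \left(-705 + 19^{2}\right) = 317 \left(-705 + 361\right) = 317 \left(-344\right) = -109048$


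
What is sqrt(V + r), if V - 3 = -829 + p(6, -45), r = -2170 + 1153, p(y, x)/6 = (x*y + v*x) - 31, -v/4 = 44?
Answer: sqrt(43871) ≈ 209.45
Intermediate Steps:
v = -176 (v = -4*44 = -176)
p(y, x) = -186 - 1056*x + 6*x*y (p(y, x) = 6*((x*y - 176*x) - 31) = 6*((-176*x + x*y) - 31) = 6*(-31 - 176*x + x*y) = -186 - 1056*x + 6*x*y)
r = -1017
V = 44888 (V = 3 + (-829 + (-186 - 1056*(-45) + 6*(-45)*6)) = 3 + (-829 + (-186 + 47520 - 1620)) = 3 + (-829 + 45714) = 3 + 44885 = 44888)
sqrt(V + r) = sqrt(44888 - 1017) = sqrt(43871)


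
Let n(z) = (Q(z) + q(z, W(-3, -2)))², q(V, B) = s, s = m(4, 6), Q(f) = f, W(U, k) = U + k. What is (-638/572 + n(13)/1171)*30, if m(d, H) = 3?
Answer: -409545/15223 ≈ -26.903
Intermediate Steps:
s = 3
q(V, B) = 3
n(z) = (3 + z)² (n(z) = (z + 3)² = (3 + z)²)
(-638/572 + n(13)/1171)*30 = (-638/572 + (3 + 13)²/1171)*30 = (-638*1/572 + 16²*(1/1171))*30 = (-29/26 + 256*(1/1171))*30 = (-29/26 + 256/1171)*30 = -27303/30446*30 = -409545/15223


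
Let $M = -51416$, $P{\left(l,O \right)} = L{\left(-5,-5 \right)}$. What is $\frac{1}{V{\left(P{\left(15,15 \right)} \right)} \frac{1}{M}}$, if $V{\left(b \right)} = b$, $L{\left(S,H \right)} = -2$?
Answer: $25708$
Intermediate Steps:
$P{\left(l,O \right)} = -2$
$\frac{1}{V{\left(P{\left(15,15 \right)} \right)} \frac{1}{M}} = \frac{1}{\left(-2\right) \frac{1}{-51416}} = \frac{1}{\left(-2\right) \left(- \frac{1}{51416}\right)} = \frac{1}{\frac{1}{25708}} = 25708$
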